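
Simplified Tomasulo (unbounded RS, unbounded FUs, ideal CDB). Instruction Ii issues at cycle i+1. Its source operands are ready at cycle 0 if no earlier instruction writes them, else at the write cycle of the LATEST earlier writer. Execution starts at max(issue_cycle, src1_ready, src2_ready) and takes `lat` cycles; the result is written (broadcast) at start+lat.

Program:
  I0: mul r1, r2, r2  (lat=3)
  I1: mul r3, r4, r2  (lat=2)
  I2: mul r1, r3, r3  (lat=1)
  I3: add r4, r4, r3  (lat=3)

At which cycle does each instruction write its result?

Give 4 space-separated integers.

Answer: 4 4 5 7

Derivation:
I0 mul r1: issue@1 deps=(None,None) exec_start@1 write@4
I1 mul r3: issue@2 deps=(None,None) exec_start@2 write@4
I2 mul r1: issue@3 deps=(1,1) exec_start@4 write@5
I3 add r4: issue@4 deps=(None,1) exec_start@4 write@7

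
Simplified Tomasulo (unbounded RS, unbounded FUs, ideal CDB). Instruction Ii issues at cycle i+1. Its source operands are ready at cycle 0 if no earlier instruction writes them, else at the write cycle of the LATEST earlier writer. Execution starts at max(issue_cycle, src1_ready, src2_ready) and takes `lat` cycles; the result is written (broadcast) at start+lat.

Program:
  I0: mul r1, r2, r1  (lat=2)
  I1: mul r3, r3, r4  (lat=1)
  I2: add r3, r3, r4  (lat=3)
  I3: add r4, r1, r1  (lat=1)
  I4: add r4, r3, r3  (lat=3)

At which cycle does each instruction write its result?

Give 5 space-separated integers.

I0 mul r1: issue@1 deps=(None,None) exec_start@1 write@3
I1 mul r3: issue@2 deps=(None,None) exec_start@2 write@3
I2 add r3: issue@3 deps=(1,None) exec_start@3 write@6
I3 add r4: issue@4 deps=(0,0) exec_start@4 write@5
I4 add r4: issue@5 deps=(2,2) exec_start@6 write@9

Answer: 3 3 6 5 9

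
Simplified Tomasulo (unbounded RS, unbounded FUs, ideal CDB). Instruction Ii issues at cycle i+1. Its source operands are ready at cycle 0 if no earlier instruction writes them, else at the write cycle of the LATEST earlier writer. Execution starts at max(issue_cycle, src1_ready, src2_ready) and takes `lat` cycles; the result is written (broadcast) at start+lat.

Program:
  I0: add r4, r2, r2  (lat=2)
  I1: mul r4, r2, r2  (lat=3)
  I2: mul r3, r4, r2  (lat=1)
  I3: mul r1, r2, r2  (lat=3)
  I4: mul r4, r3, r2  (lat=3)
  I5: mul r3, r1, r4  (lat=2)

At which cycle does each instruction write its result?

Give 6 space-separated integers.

I0 add r4: issue@1 deps=(None,None) exec_start@1 write@3
I1 mul r4: issue@2 deps=(None,None) exec_start@2 write@5
I2 mul r3: issue@3 deps=(1,None) exec_start@5 write@6
I3 mul r1: issue@4 deps=(None,None) exec_start@4 write@7
I4 mul r4: issue@5 deps=(2,None) exec_start@6 write@9
I5 mul r3: issue@6 deps=(3,4) exec_start@9 write@11

Answer: 3 5 6 7 9 11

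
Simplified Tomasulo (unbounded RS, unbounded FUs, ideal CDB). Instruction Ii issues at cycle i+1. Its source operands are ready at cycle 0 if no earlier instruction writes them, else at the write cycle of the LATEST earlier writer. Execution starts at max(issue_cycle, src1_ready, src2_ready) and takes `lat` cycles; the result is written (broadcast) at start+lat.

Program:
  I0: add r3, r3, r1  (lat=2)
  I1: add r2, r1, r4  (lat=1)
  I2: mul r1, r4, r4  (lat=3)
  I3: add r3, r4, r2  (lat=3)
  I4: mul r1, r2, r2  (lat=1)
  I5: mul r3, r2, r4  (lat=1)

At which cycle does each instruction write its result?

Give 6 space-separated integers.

Answer: 3 3 6 7 6 7

Derivation:
I0 add r3: issue@1 deps=(None,None) exec_start@1 write@3
I1 add r2: issue@2 deps=(None,None) exec_start@2 write@3
I2 mul r1: issue@3 deps=(None,None) exec_start@3 write@6
I3 add r3: issue@4 deps=(None,1) exec_start@4 write@7
I4 mul r1: issue@5 deps=(1,1) exec_start@5 write@6
I5 mul r3: issue@6 deps=(1,None) exec_start@6 write@7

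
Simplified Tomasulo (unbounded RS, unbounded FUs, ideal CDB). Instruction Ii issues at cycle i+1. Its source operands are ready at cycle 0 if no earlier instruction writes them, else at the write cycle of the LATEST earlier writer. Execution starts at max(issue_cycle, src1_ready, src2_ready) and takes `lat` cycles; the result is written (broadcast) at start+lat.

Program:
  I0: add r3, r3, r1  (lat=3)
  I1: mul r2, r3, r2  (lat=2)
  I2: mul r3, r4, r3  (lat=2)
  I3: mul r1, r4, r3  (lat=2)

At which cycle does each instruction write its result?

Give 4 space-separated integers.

I0 add r3: issue@1 deps=(None,None) exec_start@1 write@4
I1 mul r2: issue@2 deps=(0,None) exec_start@4 write@6
I2 mul r3: issue@3 deps=(None,0) exec_start@4 write@6
I3 mul r1: issue@4 deps=(None,2) exec_start@6 write@8

Answer: 4 6 6 8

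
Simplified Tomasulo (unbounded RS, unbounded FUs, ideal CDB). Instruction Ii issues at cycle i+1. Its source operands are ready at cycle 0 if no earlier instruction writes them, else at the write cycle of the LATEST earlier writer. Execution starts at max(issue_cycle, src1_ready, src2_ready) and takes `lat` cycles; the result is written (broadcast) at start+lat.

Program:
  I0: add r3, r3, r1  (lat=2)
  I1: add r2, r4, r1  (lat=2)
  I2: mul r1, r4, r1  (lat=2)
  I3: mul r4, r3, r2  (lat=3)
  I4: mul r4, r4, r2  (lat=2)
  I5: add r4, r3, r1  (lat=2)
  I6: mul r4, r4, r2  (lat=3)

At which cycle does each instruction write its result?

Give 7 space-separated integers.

I0 add r3: issue@1 deps=(None,None) exec_start@1 write@3
I1 add r2: issue@2 deps=(None,None) exec_start@2 write@4
I2 mul r1: issue@3 deps=(None,None) exec_start@3 write@5
I3 mul r4: issue@4 deps=(0,1) exec_start@4 write@7
I4 mul r4: issue@5 deps=(3,1) exec_start@7 write@9
I5 add r4: issue@6 deps=(0,2) exec_start@6 write@8
I6 mul r4: issue@7 deps=(5,1) exec_start@8 write@11

Answer: 3 4 5 7 9 8 11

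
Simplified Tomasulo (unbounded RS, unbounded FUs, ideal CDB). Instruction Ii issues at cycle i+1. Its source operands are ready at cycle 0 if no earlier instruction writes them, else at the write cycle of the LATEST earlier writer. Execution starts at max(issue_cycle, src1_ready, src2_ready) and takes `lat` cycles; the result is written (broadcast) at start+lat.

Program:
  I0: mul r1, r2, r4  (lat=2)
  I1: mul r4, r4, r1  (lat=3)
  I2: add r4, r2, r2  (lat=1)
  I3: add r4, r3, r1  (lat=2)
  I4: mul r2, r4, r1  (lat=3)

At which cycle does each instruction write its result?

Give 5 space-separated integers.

I0 mul r1: issue@1 deps=(None,None) exec_start@1 write@3
I1 mul r4: issue@2 deps=(None,0) exec_start@3 write@6
I2 add r4: issue@3 deps=(None,None) exec_start@3 write@4
I3 add r4: issue@4 deps=(None,0) exec_start@4 write@6
I4 mul r2: issue@5 deps=(3,0) exec_start@6 write@9

Answer: 3 6 4 6 9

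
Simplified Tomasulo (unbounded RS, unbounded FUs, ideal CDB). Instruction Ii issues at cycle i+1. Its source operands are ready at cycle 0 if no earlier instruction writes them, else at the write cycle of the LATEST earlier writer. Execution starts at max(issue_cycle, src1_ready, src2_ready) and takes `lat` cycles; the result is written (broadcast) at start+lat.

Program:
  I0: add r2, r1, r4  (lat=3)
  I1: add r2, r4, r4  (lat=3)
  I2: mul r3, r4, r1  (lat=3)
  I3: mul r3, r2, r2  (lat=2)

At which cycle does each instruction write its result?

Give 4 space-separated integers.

Answer: 4 5 6 7

Derivation:
I0 add r2: issue@1 deps=(None,None) exec_start@1 write@4
I1 add r2: issue@2 deps=(None,None) exec_start@2 write@5
I2 mul r3: issue@3 deps=(None,None) exec_start@3 write@6
I3 mul r3: issue@4 deps=(1,1) exec_start@5 write@7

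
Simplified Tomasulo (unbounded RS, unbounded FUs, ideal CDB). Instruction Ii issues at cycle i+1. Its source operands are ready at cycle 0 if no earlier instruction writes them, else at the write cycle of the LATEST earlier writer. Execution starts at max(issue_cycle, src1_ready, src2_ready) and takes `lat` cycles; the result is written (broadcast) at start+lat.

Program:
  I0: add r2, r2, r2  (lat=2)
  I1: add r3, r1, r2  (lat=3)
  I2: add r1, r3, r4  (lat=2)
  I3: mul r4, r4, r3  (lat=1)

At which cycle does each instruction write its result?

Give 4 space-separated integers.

Answer: 3 6 8 7

Derivation:
I0 add r2: issue@1 deps=(None,None) exec_start@1 write@3
I1 add r3: issue@2 deps=(None,0) exec_start@3 write@6
I2 add r1: issue@3 deps=(1,None) exec_start@6 write@8
I3 mul r4: issue@4 deps=(None,1) exec_start@6 write@7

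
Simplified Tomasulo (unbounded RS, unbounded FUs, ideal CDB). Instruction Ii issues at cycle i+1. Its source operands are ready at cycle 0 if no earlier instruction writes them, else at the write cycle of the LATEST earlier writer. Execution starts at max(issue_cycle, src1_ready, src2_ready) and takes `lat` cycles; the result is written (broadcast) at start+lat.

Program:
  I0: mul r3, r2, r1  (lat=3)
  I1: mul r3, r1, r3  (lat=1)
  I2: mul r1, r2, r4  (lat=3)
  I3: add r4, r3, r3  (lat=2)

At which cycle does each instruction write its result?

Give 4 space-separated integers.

I0 mul r3: issue@1 deps=(None,None) exec_start@1 write@4
I1 mul r3: issue@2 deps=(None,0) exec_start@4 write@5
I2 mul r1: issue@3 deps=(None,None) exec_start@3 write@6
I3 add r4: issue@4 deps=(1,1) exec_start@5 write@7

Answer: 4 5 6 7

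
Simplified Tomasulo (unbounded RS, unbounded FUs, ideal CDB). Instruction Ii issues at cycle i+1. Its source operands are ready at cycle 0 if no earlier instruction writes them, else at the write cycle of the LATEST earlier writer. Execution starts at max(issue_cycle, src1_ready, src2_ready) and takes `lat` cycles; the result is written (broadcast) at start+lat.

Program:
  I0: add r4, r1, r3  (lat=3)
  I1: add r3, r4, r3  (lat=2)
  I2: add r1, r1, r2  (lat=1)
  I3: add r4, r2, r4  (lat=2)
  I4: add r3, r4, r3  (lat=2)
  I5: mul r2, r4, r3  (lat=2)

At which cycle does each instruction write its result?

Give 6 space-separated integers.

Answer: 4 6 4 6 8 10

Derivation:
I0 add r4: issue@1 deps=(None,None) exec_start@1 write@4
I1 add r3: issue@2 deps=(0,None) exec_start@4 write@6
I2 add r1: issue@3 deps=(None,None) exec_start@3 write@4
I3 add r4: issue@4 deps=(None,0) exec_start@4 write@6
I4 add r3: issue@5 deps=(3,1) exec_start@6 write@8
I5 mul r2: issue@6 deps=(3,4) exec_start@8 write@10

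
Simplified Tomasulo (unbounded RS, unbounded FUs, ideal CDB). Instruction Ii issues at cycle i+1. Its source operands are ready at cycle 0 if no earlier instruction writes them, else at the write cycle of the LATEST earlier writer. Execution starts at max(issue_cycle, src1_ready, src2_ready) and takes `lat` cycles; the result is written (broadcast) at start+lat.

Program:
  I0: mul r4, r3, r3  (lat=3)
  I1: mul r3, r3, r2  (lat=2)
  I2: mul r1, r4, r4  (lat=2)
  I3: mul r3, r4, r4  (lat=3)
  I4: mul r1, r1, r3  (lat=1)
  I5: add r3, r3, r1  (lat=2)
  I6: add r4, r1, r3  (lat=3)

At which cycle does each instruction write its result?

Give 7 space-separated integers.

Answer: 4 4 6 7 8 10 13

Derivation:
I0 mul r4: issue@1 deps=(None,None) exec_start@1 write@4
I1 mul r3: issue@2 deps=(None,None) exec_start@2 write@4
I2 mul r1: issue@3 deps=(0,0) exec_start@4 write@6
I3 mul r3: issue@4 deps=(0,0) exec_start@4 write@7
I4 mul r1: issue@5 deps=(2,3) exec_start@7 write@8
I5 add r3: issue@6 deps=(3,4) exec_start@8 write@10
I6 add r4: issue@7 deps=(4,5) exec_start@10 write@13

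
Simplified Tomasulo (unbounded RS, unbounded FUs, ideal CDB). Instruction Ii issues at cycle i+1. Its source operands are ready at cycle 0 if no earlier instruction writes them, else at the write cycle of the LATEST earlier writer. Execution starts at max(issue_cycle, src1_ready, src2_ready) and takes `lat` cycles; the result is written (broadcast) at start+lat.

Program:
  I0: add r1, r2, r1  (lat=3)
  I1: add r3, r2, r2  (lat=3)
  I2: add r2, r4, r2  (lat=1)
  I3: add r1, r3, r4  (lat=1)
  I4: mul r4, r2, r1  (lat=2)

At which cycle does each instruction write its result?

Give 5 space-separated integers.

I0 add r1: issue@1 deps=(None,None) exec_start@1 write@4
I1 add r3: issue@2 deps=(None,None) exec_start@2 write@5
I2 add r2: issue@3 deps=(None,None) exec_start@3 write@4
I3 add r1: issue@4 deps=(1,None) exec_start@5 write@6
I4 mul r4: issue@5 deps=(2,3) exec_start@6 write@8

Answer: 4 5 4 6 8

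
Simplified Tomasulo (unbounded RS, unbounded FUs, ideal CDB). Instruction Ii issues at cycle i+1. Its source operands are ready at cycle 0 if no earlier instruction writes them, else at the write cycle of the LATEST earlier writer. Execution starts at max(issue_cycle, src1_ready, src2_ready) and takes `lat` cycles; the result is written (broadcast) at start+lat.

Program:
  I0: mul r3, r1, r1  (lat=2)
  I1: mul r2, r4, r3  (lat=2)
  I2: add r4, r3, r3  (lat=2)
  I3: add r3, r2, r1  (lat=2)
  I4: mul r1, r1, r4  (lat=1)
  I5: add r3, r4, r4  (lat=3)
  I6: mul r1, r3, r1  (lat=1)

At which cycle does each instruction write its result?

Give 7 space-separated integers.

Answer: 3 5 5 7 6 9 10

Derivation:
I0 mul r3: issue@1 deps=(None,None) exec_start@1 write@3
I1 mul r2: issue@2 deps=(None,0) exec_start@3 write@5
I2 add r4: issue@3 deps=(0,0) exec_start@3 write@5
I3 add r3: issue@4 deps=(1,None) exec_start@5 write@7
I4 mul r1: issue@5 deps=(None,2) exec_start@5 write@6
I5 add r3: issue@6 deps=(2,2) exec_start@6 write@9
I6 mul r1: issue@7 deps=(5,4) exec_start@9 write@10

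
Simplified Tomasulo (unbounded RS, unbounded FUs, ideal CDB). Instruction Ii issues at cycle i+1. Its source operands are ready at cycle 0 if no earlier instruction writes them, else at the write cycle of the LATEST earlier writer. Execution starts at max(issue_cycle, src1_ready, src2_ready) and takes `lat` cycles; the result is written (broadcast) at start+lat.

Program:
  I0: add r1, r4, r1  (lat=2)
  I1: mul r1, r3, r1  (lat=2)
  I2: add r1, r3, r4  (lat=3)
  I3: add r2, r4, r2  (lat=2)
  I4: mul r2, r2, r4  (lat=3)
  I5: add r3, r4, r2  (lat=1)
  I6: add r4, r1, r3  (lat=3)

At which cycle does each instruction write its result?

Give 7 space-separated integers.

Answer: 3 5 6 6 9 10 13

Derivation:
I0 add r1: issue@1 deps=(None,None) exec_start@1 write@3
I1 mul r1: issue@2 deps=(None,0) exec_start@3 write@5
I2 add r1: issue@3 deps=(None,None) exec_start@3 write@6
I3 add r2: issue@4 deps=(None,None) exec_start@4 write@6
I4 mul r2: issue@5 deps=(3,None) exec_start@6 write@9
I5 add r3: issue@6 deps=(None,4) exec_start@9 write@10
I6 add r4: issue@7 deps=(2,5) exec_start@10 write@13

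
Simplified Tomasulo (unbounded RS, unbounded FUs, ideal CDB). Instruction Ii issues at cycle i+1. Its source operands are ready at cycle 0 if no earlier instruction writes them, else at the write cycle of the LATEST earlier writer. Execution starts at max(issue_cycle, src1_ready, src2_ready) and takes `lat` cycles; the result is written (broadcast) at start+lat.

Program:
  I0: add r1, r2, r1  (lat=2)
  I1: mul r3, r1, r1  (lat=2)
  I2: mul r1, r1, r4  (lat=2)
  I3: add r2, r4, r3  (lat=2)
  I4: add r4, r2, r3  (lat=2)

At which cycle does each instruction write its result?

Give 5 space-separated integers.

I0 add r1: issue@1 deps=(None,None) exec_start@1 write@3
I1 mul r3: issue@2 deps=(0,0) exec_start@3 write@5
I2 mul r1: issue@3 deps=(0,None) exec_start@3 write@5
I3 add r2: issue@4 deps=(None,1) exec_start@5 write@7
I4 add r4: issue@5 deps=(3,1) exec_start@7 write@9

Answer: 3 5 5 7 9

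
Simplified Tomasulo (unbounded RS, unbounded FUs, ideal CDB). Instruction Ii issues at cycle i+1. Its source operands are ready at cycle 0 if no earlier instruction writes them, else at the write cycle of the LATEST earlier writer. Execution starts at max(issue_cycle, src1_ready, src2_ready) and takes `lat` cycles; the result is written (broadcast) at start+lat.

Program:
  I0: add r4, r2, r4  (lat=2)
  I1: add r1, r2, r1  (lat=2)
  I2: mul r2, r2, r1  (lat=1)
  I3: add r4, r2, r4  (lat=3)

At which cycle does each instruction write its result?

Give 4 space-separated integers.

Answer: 3 4 5 8

Derivation:
I0 add r4: issue@1 deps=(None,None) exec_start@1 write@3
I1 add r1: issue@2 deps=(None,None) exec_start@2 write@4
I2 mul r2: issue@3 deps=(None,1) exec_start@4 write@5
I3 add r4: issue@4 deps=(2,0) exec_start@5 write@8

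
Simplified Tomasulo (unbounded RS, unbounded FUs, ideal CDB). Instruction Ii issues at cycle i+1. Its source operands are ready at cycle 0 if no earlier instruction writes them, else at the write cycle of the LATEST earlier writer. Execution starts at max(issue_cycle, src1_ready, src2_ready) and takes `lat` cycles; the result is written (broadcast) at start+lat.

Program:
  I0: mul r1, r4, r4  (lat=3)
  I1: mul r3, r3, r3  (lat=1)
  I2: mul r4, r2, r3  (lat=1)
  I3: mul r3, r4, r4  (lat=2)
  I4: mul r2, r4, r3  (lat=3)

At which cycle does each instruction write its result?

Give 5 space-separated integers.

Answer: 4 3 4 6 9

Derivation:
I0 mul r1: issue@1 deps=(None,None) exec_start@1 write@4
I1 mul r3: issue@2 deps=(None,None) exec_start@2 write@3
I2 mul r4: issue@3 deps=(None,1) exec_start@3 write@4
I3 mul r3: issue@4 deps=(2,2) exec_start@4 write@6
I4 mul r2: issue@5 deps=(2,3) exec_start@6 write@9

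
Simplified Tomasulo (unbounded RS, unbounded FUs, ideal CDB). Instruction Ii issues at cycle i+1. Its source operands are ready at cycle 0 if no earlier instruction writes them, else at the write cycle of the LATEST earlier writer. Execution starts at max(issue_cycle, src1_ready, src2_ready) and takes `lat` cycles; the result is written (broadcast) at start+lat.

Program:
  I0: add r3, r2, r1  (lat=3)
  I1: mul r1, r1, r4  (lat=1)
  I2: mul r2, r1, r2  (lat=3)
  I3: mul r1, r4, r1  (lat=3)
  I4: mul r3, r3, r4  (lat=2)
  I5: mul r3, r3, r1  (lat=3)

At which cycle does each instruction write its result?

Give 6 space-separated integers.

Answer: 4 3 6 7 7 10

Derivation:
I0 add r3: issue@1 deps=(None,None) exec_start@1 write@4
I1 mul r1: issue@2 deps=(None,None) exec_start@2 write@3
I2 mul r2: issue@3 deps=(1,None) exec_start@3 write@6
I3 mul r1: issue@4 deps=(None,1) exec_start@4 write@7
I4 mul r3: issue@5 deps=(0,None) exec_start@5 write@7
I5 mul r3: issue@6 deps=(4,3) exec_start@7 write@10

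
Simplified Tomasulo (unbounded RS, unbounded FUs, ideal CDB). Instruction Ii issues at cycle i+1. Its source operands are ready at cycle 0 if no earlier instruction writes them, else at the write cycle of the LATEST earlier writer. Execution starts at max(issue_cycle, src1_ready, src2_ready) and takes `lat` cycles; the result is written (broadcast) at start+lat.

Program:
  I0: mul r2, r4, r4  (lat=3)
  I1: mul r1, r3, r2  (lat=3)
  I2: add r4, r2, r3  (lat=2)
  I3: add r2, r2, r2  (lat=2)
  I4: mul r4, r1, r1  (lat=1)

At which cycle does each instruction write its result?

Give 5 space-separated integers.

Answer: 4 7 6 6 8

Derivation:
I0 mul r2: issue@1 deps=(None,None) exec_start@1 write@4
I1 mul r1: issue@2 deps=(None,0) exec_start@4 write@7
I2 add r4: issue@3 deps=(0,None) exec_start@4 write@6
I3 add r2: issue@4 deps=(0,0) exec_start@4 write@6
I4 mul r4: issue@5 deps=(1,1) exec_start@7 write@8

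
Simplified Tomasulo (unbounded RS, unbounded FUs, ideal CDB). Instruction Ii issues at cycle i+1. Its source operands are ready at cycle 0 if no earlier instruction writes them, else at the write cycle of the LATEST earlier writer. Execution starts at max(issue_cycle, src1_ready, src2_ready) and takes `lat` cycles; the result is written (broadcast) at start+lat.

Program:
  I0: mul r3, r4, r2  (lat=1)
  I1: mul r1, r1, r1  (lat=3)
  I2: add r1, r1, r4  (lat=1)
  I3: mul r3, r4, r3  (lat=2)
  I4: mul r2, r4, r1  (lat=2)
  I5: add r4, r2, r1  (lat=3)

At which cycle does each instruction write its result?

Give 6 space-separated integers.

Answer: 2 5 6 6 8 11

Derivation:
I0 mul r3: issue@1 deps=(None,None) exec_start@1 write@2
I1 mul r1: issue@2 deps=(None,None) exec_start@2 write@5
I2 add r1: issue@3 deps=(1,None) exec_start@5 write@6
I3 mul r3: issue@4 deps=(None,0) exec_start@4 write@6
I4 mul r2: issue@5 deps=(None,2) exec_start@6 write@8
I5 add r4: issue@6 deps=(4,2) exec_start@8 write@11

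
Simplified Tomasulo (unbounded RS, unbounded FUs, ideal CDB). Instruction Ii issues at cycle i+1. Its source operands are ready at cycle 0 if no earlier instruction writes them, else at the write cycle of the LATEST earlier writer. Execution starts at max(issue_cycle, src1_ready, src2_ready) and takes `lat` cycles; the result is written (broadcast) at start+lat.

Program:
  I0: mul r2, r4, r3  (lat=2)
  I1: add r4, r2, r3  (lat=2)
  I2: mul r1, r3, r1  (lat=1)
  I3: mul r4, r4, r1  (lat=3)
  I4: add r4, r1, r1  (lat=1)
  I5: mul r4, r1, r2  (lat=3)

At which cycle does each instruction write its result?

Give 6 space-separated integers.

I0 mul r2: issue@1 deps=(None,None) exec_start@1 write@3
I1 add r4: issue@2 deps=(0,None) exec_start@3 write@5
I2 mul r1: issue@3 deps=(None,None) exec_start@3 write@4
I3 mul r4: issue@4 deps=(1,2) exec_start@5 write@8
I4 add r4: issue@5 deps=(2,2) exec_start@5 write@6
I5 mul r4: issue@6 deps=(2,0) exec_start@6 write@9

Answer: 3 5 4 8 6 9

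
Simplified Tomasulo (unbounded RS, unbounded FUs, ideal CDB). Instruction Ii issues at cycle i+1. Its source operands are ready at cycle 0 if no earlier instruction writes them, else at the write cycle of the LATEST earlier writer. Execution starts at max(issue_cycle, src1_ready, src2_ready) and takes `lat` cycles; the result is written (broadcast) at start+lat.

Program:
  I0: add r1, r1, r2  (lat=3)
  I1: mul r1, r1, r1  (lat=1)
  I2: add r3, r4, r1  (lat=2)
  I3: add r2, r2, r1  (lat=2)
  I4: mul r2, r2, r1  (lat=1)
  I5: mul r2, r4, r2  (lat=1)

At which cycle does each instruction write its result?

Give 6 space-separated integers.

Answer: 4 5 7 7 8 9

Derivation:
I0 add r1: issue@1 deps=(None,None) exec_start@1 write@4
I1 mul r1: issue@2 deps=(0,0) exec_start@4 write@5
I2 add r3: issue@3 deps=(None,1) exec_start@5 write@7
I3 add r2: issue@4 deps=(None,1) exec_start@5 write@7
I4 mul r2: issue@5 deps=(3,1) exec_start@7 write@8
I5 mul r2: issue@6 deps=(None,4) exec_start@8 write@9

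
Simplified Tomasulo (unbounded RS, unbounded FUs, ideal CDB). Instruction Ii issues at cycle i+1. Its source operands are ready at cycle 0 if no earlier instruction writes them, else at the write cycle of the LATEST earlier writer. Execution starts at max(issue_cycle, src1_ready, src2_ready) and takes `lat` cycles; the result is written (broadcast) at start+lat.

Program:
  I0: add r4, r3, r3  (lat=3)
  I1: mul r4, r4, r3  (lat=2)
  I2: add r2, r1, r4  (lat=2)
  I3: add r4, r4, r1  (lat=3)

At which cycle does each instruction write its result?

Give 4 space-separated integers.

I0 add r4: issue@1 deps=(None,None) exec_start@1 write@4
I1 mul r4: issue@2 deps=(0,None) exec_start@4 write@6
I2 add r2: issue@3 deps=(None,1) exec_start@6 write@8
I3 add r4: issue@4 deps=(1,None) exec_start@6 write@9

Answer: 4 6 8 9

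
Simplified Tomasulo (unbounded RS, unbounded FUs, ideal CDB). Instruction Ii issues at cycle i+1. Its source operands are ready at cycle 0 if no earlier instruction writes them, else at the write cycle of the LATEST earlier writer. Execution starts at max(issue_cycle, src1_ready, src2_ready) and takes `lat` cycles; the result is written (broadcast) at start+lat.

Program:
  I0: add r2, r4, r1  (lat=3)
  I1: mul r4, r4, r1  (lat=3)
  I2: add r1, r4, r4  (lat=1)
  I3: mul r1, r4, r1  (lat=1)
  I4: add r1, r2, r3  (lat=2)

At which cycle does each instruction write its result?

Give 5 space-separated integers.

Answer: 4 5 6 7 7

Derivation:
I0 add r2: issue@1 deps=(None,None) exec_start@1 write@4
I1 mul r4: issue@2 deps=(None,None) exec_start@2 write@5
I2 add r1: issue@3 deps=(1,1) exec_start@5 write@6
I3 mul r1: issue@4 deps=(1,2) exec_start@6 write@7
I4 add r1: issue@5 deps=(0,None) exec_start@5 write@7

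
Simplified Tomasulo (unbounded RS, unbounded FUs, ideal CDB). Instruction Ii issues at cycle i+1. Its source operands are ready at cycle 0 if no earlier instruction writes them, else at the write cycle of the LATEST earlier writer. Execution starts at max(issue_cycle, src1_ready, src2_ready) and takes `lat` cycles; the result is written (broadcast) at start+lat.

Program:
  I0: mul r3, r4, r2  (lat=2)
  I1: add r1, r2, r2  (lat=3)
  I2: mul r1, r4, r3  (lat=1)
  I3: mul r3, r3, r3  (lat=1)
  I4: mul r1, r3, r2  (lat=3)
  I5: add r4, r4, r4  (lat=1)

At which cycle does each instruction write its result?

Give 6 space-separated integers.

I0 mul r3: issue@1 deps=(None,None) exec_start@1 write@3
I1 add r1: issue@2 deps=(None,None) exec_start@2 write@5
I2 mul r1: issue@3 deps=(None,0) exec_start@3 write@4
I3 mul r3: issue@4 deps=(0,0) exec_start@4 write@5
I4 mul r1: issue@5 deps=(3,None) exec_start@5 write@8
I5 add r4: issue@6 deps=(None,None) exec_start@6 write@7

Answer: 3 5 4 5 8 7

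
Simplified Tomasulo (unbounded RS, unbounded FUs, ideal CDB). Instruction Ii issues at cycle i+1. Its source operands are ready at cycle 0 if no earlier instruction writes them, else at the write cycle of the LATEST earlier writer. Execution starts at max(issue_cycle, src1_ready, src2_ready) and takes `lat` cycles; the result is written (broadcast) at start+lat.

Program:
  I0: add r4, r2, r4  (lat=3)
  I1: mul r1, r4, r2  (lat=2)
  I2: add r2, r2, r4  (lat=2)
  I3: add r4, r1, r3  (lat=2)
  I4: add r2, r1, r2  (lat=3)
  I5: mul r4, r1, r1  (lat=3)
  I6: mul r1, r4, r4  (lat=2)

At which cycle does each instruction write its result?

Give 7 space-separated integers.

Answer: 4 6 6 8 9 9 11

Derivation:
I0 add r4: issue@1 deps=(None,None) exec_start@1 write@4
I1 mul r1: issue@2 deps=(0,None) exec_start@4 write@6
I2 add r2: issue@3 deps=(None,0) exec_start@4 write@6
I3 add r4: issue@4 deps=(1,None) exec_start@6 write@8
I4 add r2: issue@5 deps=(1,2) exec_start@6 write@9
I5 mul r4: issue@6 deps=(1,1) exec_start@6 write@9
I6 mul r1: issue@7 deps=(5,5) exec_start@9 write@11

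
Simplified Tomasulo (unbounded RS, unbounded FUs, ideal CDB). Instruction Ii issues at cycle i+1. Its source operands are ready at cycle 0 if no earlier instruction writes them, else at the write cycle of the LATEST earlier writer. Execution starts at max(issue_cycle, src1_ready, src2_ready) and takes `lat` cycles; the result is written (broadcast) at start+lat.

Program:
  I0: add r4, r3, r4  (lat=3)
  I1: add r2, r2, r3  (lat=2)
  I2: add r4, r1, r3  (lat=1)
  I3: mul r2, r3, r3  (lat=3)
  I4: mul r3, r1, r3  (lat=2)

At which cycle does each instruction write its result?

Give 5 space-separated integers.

Answer: 4 4 4 7 7

Derivation:
I0 add r4: issue@1 deps=(None,None) exec_start@1 write@4
I1 add r2: issue@2 deps=(None,None) exec_start@2 write@4
I2 add r4: issue@3 deps=(None,None) exec_start@3 write@4
I3 mul r2: issue@4 deps=(None,None) exec_start@4 write@7
I4 mul r3: issue@5 deps=(None,None) exec_start@5 write@7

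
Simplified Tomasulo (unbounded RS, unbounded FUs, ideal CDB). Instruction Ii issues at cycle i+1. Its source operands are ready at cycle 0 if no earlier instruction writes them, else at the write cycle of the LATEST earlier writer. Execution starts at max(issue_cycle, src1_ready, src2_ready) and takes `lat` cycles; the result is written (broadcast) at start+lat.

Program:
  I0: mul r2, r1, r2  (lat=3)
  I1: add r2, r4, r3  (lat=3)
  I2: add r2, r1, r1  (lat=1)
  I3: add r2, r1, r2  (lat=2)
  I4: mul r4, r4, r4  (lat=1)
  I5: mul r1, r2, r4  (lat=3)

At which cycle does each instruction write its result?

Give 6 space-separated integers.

Answer: 4 5 4 6 6 9

Derivation:
I0 mul r2: issue@1 deps=(None,None) exec_start@1 write@4
I1 add r2: issue@2 deps=(None,None) exec_start@2 write@5
I2 add r2: issue@3 deps=(None,None) exec_start@3 write@4
I3 add r2: issue@4 deps=(None,2) exec_start@4 write@6
I4 mul r4: issue@5 deps=(None,None) exec_start@5 write@6
I5 mul r1: issue@6 deps=(3,4) exec_start@6 write@9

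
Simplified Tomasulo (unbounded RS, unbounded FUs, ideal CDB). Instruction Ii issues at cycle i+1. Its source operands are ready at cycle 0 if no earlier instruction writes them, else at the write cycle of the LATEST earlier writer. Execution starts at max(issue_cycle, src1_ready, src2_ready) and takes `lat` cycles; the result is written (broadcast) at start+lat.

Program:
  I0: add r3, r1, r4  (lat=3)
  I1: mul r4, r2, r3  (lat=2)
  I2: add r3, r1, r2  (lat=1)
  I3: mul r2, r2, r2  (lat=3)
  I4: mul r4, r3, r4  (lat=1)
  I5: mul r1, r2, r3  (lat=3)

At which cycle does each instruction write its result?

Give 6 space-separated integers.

Answer: 4 6 4 7 7 10

Derivation:
I0 add r3: issue@1 deps=(None,None) exec_start@1 write@4
I1 mul r4: issue@2 deps=(None,0) exec_start@4 write@6
I2 add r3: issue@3 deps=(None,None) exec_start@3 write@4
I3 mul r2: issue@4 deps=(None,None) exec_start@4 write@7
I4 mul r4: issue@5 deps=(2,1) exec_start@6 write@7
I5 mul r1: issue@6 deps=(3,2) exec_start@7 write@10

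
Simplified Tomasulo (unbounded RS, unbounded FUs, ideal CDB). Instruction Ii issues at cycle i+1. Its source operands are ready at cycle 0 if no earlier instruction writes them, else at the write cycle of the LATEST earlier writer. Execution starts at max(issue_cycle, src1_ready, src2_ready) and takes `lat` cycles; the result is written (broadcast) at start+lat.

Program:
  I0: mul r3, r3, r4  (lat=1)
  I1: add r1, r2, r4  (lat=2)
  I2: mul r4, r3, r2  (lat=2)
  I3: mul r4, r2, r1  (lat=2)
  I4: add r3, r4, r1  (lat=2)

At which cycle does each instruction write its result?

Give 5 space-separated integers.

Answer: 2 4 5 6 8

Derivation:
I0 mul r3: issue@1 deps=(None,None) exec_start@1 write@2
I1 add r1: issue@2 deps=(None,None) exec_start@2 write@4
I2 mul r4: issue@3 deps=(0,None) exec_start@3 write@5
I3 mul r4: issue@4 deps=(None,1) exec_start@4 write@6
I4 add r3: issue@5 deps=(3,1) exec_start@6 write@8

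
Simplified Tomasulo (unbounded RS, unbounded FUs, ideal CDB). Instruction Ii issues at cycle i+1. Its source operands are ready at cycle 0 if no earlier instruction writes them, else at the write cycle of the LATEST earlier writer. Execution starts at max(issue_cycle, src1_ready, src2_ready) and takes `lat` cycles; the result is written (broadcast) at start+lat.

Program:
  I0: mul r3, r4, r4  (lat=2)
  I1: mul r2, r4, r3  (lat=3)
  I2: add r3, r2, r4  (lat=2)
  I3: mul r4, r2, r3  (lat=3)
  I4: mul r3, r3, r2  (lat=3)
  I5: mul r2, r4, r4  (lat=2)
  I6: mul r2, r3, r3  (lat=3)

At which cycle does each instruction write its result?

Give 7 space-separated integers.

Answer: 3 6 8 11 11 13 14

Derivation:
I0 mul r3: issue@1 deps=(None,None) exec_start@1 write@3
I1 mul r2: issue@2 deps=(None,0) exec_start@3 write@6
I2 add r3: issue@3 deps=(1,None) exec_start@6 write@8
I3 mul r4: issue@4 deps=(1,2) exec_start@8 write@11
I4 mul r3: issue@5 deps=(2,1) exec_start@8 write@11
I5 mul r2: issue@6 deps=(3,3) exec_start@11 write@13
I6 mul r2: issue@7 deps=(4,4) exec_start@11 write@14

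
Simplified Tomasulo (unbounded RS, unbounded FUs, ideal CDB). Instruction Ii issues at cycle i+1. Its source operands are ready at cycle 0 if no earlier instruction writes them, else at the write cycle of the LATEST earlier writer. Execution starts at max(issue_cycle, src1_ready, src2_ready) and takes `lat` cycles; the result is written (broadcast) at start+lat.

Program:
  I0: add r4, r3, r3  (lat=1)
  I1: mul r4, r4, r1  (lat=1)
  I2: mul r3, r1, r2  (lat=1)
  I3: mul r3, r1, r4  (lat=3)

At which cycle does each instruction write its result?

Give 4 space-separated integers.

I0 add r4: issue@1 deps=(None,None) exec_start@1 write@2
I1 mul r4: issue@2 deps=(0,None) exec_start@2 write@3
I2 mul r3: issue@3 deps=(None,None) exec_start@3 write@4
I3 mul r3: issue@4 deps=(None,1) exec_start@4 write@7

Answer: 2 3 4 7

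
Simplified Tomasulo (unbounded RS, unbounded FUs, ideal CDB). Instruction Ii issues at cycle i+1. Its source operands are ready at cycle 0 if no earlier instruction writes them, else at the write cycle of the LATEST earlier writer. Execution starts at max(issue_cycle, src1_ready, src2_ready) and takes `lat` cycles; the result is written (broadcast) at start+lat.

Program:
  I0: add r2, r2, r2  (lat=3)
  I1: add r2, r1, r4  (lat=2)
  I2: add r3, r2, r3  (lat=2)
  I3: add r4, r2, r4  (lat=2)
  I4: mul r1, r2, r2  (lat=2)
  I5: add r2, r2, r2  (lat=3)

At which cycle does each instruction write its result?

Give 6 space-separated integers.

Answer: 4 4 6 6 7 9

Derivation:
I0 add r2: issue@1 deps=(None,None) exec_start@1 write@4
I1 add r2: issue@2 deps=(None,None) exec_start@2 write@4
I2 add r3: issue@3 deps=(1,None) exec_start@4 write@6
I3 add r4: issue@4 deps=(1,None) exec_start@4 write@6
I4 mul r1: issue@5 deps=(1,1) exec_start@5 write@7
I5 add r2: issue@6 deps=(1,1) exec_start@6 write@9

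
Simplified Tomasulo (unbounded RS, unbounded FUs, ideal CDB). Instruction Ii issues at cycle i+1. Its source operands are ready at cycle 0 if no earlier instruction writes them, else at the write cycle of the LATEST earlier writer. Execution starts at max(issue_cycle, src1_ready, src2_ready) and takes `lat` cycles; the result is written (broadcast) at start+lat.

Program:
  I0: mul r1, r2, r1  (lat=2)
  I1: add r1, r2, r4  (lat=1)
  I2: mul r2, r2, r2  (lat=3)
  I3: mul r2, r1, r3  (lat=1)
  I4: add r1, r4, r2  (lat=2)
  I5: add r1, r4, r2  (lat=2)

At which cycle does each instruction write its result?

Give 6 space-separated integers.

I0 mul r1: issue@1 deps=(None,None) exec_start@1 write@3
I1 add r1: issue@2 deps=(None,None) exec_start@2 write@3
I2 mul r2: issue@3 deps=(None,None) exec_start@3 write@6
I3 mul r2: issue@4 deps=(1,None) exec_start@4 write@5
I4 add r1: issue@5 deps=(None,3) exec_start@5 write@7
I5 add r1: issue@6 deps=(None,3) exec_start@6 write@8

Answer: 3 3 6 5 7 8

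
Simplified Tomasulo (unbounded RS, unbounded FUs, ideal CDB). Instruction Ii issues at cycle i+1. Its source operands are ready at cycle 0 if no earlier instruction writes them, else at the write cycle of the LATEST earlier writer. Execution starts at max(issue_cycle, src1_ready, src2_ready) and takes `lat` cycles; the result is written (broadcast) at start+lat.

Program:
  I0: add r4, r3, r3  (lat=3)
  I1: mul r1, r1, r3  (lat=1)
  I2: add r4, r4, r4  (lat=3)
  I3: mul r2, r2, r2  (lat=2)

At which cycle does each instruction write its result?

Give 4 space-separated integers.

Answer: 4 3 7 6

Derivation:
I0 add r4: issue@1 deps=(None,None) exec_start@1 write@4
I1 mul r1: issue@2 deps=(None,None) exec_start@2 write@3
I2 add r4: issue@3 deps=(0,0) exec_start@4 write@7
I3 mul r2: issue@4 deps=(None,None) exec_start@4 write@6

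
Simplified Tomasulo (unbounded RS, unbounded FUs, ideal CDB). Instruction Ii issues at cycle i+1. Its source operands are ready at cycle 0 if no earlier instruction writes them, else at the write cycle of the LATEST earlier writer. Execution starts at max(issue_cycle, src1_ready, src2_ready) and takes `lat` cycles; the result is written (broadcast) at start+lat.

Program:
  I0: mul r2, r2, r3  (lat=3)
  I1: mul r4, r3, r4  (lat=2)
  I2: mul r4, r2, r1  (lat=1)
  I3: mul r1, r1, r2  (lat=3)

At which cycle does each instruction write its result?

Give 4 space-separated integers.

Answer: 4 4 5 7

Derivation:
I0 mul r2: issue@1 deps=(None,None) exec_start@1 write@4
I1 mul r4: issue@2 deps=(None,None) exec_start@2 write@4
I2 mul r4: issue@3 deps=(0,None) exec_start@4 write@5
I3 mul r1: issue@4 deps=(None,0) exec_start@4 write@7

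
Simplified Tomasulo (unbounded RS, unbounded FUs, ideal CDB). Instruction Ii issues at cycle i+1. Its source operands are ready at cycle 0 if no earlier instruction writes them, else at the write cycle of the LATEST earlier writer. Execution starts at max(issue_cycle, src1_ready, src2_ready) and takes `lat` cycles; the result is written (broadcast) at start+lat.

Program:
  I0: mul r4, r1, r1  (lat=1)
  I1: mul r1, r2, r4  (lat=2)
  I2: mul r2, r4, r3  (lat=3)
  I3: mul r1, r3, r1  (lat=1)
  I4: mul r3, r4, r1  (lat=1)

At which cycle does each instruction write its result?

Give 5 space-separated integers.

Answer: 2 4 6 5 6

Derivation:
I0 mul r4: issue@1 deps=(None,None) exec_start@1 write@2
I1 mul r1: issue@2 deps=(None,0) exec_start@2 write@4
I2 mul r2: issue@3 deps=(0,None) exec_start@3 write@6
I3 mul r1: issue@4 deps=(None,1) exec_start@4 write@5
I4 mul r3: issue@5 deps=(0,3) exec_start@5 write@6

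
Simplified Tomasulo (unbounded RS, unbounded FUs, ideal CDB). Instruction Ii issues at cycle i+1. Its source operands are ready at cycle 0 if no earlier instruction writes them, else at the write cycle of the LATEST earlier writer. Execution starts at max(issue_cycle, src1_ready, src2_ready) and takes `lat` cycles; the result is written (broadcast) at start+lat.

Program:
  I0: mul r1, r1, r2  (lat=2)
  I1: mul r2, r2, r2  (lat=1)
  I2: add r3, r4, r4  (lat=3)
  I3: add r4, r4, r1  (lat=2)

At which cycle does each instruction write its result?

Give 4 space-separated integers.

I0 mul r1: issue@1 deps=(None,None) exec_start@1 write@3
I1 mul r2: issue@2 deps=(None,None) exec_start@2 write@3
I2 add r3: issue@3 deps=(None,None) exec_start@3 write@6
I3 add r4: issue@4 deps=(None,0) exec_start@4 write@6

Answer: 3 3 6 6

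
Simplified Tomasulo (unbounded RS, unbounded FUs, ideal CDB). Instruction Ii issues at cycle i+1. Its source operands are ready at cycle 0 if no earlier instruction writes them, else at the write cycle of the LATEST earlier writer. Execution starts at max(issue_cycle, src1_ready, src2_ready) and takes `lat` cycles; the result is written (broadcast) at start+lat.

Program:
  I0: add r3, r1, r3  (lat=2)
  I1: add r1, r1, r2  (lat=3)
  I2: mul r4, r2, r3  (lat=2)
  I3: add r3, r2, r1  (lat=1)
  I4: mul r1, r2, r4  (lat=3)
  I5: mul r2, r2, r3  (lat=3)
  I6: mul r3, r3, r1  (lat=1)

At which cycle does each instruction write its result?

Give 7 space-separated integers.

Answer: 3 5 5 6 8 9 9

Derivation:
I0 add r3: issue@1 deps=(None,None) exec_start@1 write@3
I1 add r1: issue@2 deps=(None,None) exec_start@2 write@5
I2 mul r4: issue@3 deps=(None,0) exec_start@3 write@5
I3 add r3: issue@4 deps=(None,1) exec_start@5 write@6
I4 mul r1: issue@5 deps=(None,2) exec_start@5 write@8
I5 mul r2: issue@6 deps=(None,3) exec_start@6 write@9
I6 mul r3: issue@7 deps=(3,4) exec_start@8 write@9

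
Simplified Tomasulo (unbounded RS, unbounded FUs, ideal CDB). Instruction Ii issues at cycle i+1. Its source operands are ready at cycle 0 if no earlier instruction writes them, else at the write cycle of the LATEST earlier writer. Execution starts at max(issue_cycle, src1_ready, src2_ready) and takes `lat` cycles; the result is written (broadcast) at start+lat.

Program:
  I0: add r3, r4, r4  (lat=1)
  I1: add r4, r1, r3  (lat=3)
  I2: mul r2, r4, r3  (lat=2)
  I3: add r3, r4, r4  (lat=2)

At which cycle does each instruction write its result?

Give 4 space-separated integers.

Answer: 2 5 7 7

Derivation:
I0 add r3: issue@1 deps=(None,None) exec_start@1 write@2
I1 add r4: issue@2 deps=(None,0) exec_start@2 write@5
I2 mul r2: issue@3 deps=(1,0) exec_start@5 write@7
I3 add r3: issue@4 deps=(1,1) exec_start@5 write@7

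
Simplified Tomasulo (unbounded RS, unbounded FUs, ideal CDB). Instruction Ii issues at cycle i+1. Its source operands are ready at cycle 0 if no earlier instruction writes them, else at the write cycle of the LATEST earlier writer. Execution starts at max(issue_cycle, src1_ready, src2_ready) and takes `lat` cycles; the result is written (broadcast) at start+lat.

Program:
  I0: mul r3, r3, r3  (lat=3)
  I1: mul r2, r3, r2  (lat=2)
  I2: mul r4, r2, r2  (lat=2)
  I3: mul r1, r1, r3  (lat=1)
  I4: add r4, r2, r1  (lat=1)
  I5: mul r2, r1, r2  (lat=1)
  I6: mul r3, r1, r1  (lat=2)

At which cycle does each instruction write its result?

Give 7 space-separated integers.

I0 mul r3: issue@1 deps=(None,None) exec_start@1 write@4
I1 mul r2: issue@2 deps=(0,None) exec_start@4 write@6
I2 mul r4: issue@3 deps=(1,1) exec_start@6 write@8
I3 mul r1: issue@4 deps=(None,0) exec_start@4 write@5
I4 add r4: issue@5 deps=(1,3) exec_start@6 write@7
I5 mul r2: issue@6 deps=(3,1) exec_start@6 write@7
I6 mul r3: issue@7 deps=(3,3) exec_start@7 write@9

Answer: 4 6 8 5 7 7 9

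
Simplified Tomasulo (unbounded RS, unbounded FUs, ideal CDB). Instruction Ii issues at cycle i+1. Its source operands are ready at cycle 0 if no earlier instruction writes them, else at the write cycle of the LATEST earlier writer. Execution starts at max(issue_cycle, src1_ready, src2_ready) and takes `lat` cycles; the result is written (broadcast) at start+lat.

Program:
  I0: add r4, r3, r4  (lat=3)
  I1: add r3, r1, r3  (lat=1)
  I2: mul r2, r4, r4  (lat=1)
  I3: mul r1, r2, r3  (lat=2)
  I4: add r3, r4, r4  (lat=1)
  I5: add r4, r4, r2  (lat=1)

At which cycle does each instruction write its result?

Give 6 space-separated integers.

I0 add r4: issue@1 deps=(None,None) exec_start@1 write@4
I1 add r3: issue@2 deps=(None,None) exec_start@2 write@3
I2 mul r2: issue@3 deps=(0,0) exec_start@4 write@5
I3 mul r1: issue@4 deps=(2,1) exec_start@5 write@7
I4 add r3: issue@5 deps=(0,0) exec_start@5 write@6
I5 add r4: issue@6 deps=(0,2) exec_start@6 write@7

Answer: 4 3 5 7 6 7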